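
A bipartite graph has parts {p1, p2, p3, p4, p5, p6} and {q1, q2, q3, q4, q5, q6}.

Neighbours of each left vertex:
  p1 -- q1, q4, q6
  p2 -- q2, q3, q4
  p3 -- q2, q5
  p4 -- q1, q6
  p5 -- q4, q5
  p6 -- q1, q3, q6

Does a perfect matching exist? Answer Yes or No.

For example, pair p1-q4, p2-q3, p3-q2, p4-q1, p5-q5, p6-q6.
All 6 left vertices are covered.

Yes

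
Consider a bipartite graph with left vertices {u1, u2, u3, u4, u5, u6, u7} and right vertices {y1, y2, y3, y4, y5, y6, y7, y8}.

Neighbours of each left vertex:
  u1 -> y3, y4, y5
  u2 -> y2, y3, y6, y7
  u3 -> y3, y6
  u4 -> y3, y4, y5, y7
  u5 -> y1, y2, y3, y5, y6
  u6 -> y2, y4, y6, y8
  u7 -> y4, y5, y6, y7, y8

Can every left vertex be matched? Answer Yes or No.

One maximum matching: u1–y5, u2–y2, u3–y3, u4–y4, u5–y6, u6–y8, u7–y7.
Every left vertex is matched, so this matching saturates all of them.

Yes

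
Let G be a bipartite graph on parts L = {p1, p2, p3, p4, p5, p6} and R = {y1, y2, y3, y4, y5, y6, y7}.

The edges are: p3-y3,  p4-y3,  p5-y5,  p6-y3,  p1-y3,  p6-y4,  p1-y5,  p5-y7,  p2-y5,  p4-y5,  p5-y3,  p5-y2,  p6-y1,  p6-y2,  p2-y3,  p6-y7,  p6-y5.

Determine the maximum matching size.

4

A valid assignment of size 4: p1→y5, p2→y3, p5→y2, p6→y7.
The set {p1, p2, p3, p4} has only 2 neighbours ({y3, y5}), so by Hall's theorem at most 4 of the 6 left vertices can be matched.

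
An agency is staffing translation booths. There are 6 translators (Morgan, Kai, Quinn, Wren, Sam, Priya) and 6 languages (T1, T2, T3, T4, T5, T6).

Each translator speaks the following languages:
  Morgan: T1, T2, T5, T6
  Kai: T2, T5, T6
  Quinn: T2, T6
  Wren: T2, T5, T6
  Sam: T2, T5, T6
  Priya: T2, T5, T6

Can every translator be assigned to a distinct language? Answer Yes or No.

No

The set {Kai, Quinn, Wren, Sam, Priya} has only 3 neighbours ({T2, T5, T6}), so by Hall's theorem at most 4 of the 6 translators can be matched.
Hence no matching covers every translator.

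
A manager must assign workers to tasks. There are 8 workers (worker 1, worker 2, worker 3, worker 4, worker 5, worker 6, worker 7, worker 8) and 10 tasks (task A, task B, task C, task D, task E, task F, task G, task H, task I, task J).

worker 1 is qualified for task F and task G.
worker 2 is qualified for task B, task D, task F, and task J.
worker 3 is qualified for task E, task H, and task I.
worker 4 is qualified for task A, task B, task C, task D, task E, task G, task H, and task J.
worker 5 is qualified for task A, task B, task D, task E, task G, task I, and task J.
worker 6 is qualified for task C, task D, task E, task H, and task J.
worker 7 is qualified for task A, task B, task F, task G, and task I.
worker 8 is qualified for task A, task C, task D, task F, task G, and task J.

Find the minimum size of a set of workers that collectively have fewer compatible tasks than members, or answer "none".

none

A matching saturating every worker exists, for instance worker 1→task G, worker 2→task J, worker 3→task E, worker 4→task D, worker 5→task I, worker 6→task C, worker 7→task F, worker 8→task A.
By Hall's marriage theorem, this means |N(S)| ≥ |S| for every subset S, so no violating subset exists.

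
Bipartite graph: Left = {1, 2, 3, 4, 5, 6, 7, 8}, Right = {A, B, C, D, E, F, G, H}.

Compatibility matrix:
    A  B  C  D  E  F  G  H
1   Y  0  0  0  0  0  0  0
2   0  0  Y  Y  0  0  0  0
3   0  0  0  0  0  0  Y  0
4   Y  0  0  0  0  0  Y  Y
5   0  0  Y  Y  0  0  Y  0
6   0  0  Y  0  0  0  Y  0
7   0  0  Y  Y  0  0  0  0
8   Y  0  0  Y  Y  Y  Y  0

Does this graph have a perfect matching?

The set {2, 3, 5, 6, 7} has only 3 neighbours ({C, D, G}), so by Hall's theorem at most 6 of the 8 left vertices can be matched.
Hence no matching covers every left vertex.

No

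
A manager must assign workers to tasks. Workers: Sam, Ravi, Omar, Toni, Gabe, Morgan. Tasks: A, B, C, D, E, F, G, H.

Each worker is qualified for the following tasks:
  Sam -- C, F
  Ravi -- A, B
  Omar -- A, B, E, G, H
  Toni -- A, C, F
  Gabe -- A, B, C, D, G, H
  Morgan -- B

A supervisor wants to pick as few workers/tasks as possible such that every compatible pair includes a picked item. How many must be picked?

6

The 6 edges Sam–C, Ravi–A, Omar–G, Toni–F, Gabe–H, Morgan–B form a matching, so any vertex cover needs at least 6 vertices (one per matched edge).
Conversely {Sam, Ravi, Omar, Toni, Gabe, Morgan} meets every edge and has exactly 6 vertices, so 6 is optimal.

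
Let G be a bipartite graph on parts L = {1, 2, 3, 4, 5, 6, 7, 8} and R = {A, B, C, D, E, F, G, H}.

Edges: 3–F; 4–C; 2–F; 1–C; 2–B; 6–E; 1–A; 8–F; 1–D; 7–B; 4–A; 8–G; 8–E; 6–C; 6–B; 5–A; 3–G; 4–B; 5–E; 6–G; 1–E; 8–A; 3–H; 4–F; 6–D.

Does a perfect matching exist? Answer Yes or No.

One maximum matching: 1-D, 2-F, 3-H, 4-C, 5-A, 6-G, 7-B, 8-E.
Every left vertex is matched, so this is a perfect matching.

Yes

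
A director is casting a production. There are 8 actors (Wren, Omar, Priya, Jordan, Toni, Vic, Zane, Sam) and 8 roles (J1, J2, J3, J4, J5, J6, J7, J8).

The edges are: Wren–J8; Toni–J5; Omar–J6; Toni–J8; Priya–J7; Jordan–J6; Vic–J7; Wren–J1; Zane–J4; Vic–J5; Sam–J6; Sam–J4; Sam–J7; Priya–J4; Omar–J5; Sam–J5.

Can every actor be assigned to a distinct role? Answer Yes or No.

No

The set {Omar, Priya, Jordan, Vic, Zane, Sam} has only 4 neighbours ({J4, J5, J6, J7}), so by Hall's theorem at most 6 of the 8 actors can be matched.
Hence no matching covers every actor.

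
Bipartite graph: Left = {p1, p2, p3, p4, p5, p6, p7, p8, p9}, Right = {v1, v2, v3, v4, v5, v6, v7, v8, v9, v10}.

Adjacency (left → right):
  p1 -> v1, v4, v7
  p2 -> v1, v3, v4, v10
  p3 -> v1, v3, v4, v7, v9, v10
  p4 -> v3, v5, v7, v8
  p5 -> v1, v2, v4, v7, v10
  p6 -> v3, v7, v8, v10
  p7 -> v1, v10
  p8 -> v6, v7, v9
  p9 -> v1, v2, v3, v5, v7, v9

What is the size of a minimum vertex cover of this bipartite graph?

9

A maximum matching has 9 edges (e.g. p1–v7, p2–v4, p3–v10, p4–v5, p5–v2, p6–v8, p7–v1, p8–v6, p9–v3).
By König's theorem the minimum vertex cover has the same size. One such cover is {p1, p2, p3, p4, p5, p6, p7, p8, p9}.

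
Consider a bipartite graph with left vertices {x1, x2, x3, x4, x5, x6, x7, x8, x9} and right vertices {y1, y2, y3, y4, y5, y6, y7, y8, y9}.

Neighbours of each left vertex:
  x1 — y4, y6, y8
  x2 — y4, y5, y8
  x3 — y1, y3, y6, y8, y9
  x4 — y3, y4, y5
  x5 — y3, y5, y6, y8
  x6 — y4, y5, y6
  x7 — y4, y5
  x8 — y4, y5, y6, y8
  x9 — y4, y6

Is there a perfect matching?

The set {x1, x2, x4, x5, x6, x7, x8, x9} has only 5 neighbours ({y3, y4, y5, y6, y8}), so by Hall's theorem at most 6 of the 9 left vertices can be matched.
Hence no matching covers every left vertex.

No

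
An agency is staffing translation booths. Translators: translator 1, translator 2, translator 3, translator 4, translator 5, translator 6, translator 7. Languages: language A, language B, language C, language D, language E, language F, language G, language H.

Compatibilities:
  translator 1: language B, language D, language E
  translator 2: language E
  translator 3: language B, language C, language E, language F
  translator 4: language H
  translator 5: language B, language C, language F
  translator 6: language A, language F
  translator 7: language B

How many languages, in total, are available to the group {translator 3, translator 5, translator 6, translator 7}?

The union of neighbours of {translator 3, translator 5, translator 6, translator 7} is {language A, language B, language C, language E, language F}, which has 5 elements.
Since |N(S)| = 5 ≥ |S| = 4, Hall's condition holds for this subset.

5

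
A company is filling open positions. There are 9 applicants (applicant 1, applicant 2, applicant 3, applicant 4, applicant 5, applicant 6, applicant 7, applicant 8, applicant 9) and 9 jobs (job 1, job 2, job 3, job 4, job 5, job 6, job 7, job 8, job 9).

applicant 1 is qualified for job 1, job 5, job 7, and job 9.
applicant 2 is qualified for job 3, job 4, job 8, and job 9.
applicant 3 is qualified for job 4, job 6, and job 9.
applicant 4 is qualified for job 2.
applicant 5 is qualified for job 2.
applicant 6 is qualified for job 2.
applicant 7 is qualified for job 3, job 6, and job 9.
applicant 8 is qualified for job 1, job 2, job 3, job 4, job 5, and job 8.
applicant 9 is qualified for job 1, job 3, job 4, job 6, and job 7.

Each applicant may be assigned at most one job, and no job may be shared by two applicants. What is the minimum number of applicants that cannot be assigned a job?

A valid assignment of size 7: applicant 1-job 1, applicant 2-job 4, applicant 3-job 6, applicant 4-job 2, applicant 7-job 9, applicant 8-job 5, applicant 9-job 7.
The set {applicant 4, applicant 5, applicant 6} has only 1 neighbour ({job 2}), so by Hall's theorem at most 7 of the 9 applicants can be matched.
That matches 7 of the 9, leaving 2 unmatched; no matching can do better.

2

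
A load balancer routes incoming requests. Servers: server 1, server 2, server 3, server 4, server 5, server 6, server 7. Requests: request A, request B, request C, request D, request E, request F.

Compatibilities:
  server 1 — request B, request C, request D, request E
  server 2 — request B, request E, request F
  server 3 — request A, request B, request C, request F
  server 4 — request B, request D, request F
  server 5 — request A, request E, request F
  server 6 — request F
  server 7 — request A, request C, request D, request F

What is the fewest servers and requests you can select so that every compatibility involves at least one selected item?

A maximum matching has 6 edges (e.g. server 1–request C, server 2–request B, server 3–request A, server 4–request D, server 5–request E, server 6–request F).
By König's theorem the minimum vertex cover has the same size. One such cover is {request A, request B, request C, request D, request E, request F}.

6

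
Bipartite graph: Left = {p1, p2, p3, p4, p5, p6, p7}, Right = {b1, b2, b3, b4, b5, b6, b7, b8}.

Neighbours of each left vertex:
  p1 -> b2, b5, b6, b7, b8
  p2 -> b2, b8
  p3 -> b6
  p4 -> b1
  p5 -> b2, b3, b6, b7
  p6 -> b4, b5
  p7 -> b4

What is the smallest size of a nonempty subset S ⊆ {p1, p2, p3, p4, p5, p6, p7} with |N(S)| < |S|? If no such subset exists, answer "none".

A matching saturating every left vertex exists, for instance p1→b7, p2→b8, p3→b6, p4→b1, p5→b3, p6→b5, p7→b4.
By Hall's marriage theorem, this means |N(S)| ≥ |S| for every subset S, so no violating subset exists.

none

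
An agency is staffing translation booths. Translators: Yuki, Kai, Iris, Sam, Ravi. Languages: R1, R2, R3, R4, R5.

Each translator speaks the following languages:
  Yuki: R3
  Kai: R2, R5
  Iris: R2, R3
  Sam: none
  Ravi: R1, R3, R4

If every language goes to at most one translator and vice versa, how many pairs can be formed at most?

A valid assignment of size 4: Yuki–R3, Kai–R5, Iris–R2, Ravi–R4.
The set {Sam} has only 0 neighbours (∅), so by Hall's theorem at most 4 of the 5 translators can be matched.

4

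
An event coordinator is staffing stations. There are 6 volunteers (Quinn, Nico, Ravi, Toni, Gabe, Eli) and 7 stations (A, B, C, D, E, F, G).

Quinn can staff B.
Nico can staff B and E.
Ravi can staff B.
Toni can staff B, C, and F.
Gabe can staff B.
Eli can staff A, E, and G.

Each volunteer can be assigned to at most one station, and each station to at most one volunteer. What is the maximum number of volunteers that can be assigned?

4

One maximum matching: Quinn–B, Nico–E, Toni–F, Eli–G.
The set {Quinn, Ravi, Gabe} has only 1 neighbour ({B}), so by Hall's theorem at most 4 of the 6 volunteers can be matched.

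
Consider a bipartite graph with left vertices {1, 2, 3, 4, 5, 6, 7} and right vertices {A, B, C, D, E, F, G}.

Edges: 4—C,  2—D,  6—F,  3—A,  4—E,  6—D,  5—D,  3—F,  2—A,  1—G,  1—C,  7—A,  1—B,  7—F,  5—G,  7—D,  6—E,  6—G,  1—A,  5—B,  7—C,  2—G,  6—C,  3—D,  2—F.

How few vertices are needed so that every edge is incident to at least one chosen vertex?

{1, 2, 3, 4, 5, 6, 7} is a vertex cover of size 7: every edge has an endpoint in this set.
No smaller cover exists because 1–C, 2–A, 3–D, 4–E, 5–B, 6–G, 7–F is a matching of size 7, and a cover must include an endpoint of each of these disjoint edges (König's theorem).

7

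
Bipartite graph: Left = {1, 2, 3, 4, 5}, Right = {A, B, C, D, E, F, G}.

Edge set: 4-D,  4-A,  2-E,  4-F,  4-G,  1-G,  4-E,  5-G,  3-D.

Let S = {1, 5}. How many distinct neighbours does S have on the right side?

The union of neighbours of {1, 5} is {G}, which has 1 element.
Since |N(S)| = 1 < |S| = 2, Hall's condition fails for this subset.

1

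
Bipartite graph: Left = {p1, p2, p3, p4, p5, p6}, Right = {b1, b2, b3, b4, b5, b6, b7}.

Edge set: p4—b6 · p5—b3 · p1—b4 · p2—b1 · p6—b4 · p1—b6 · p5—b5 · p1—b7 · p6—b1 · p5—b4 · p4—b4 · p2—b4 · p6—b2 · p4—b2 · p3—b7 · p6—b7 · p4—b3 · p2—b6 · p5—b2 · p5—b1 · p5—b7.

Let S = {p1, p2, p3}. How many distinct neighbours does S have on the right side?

4

The union of neighbours of {p1, p2, p3} is {b1, b4, b6, b7}, which has 4 elements.
Since |N(S)| = 4 ≥ |S| = 3, Hall's condition holds for this subset.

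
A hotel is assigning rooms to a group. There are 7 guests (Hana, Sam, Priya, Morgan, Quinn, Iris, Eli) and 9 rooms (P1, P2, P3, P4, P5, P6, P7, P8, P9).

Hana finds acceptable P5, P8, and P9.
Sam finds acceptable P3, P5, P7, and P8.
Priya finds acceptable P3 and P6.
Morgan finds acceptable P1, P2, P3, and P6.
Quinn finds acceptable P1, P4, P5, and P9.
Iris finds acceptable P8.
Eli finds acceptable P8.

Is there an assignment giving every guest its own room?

No

The set {Iris, Eli} has only 1 neighbour ({P8}), so by Hall's theorem at most 6 of the 7 guests can be matched.
Hence no matching covers every guest.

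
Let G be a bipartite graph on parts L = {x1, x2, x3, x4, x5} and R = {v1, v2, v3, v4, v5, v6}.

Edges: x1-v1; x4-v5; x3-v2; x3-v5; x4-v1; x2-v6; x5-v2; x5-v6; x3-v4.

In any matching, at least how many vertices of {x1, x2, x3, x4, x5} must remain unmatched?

0

For example, pair x1→v1, x2→v6, x3→v4, x4→v5, x5→v2.
All 5 left vertices are matched, so no larger matching exists.
That matches 5 of the 5, leaving 0 unmatched; no matching can do better.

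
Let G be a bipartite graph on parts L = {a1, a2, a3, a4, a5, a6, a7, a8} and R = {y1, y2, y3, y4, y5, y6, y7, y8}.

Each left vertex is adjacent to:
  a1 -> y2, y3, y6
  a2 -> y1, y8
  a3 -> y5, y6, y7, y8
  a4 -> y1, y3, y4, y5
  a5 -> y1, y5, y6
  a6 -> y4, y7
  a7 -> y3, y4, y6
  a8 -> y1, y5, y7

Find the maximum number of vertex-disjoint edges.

8

A valid assignment of size 8: a1–y2, a2–y8, a3–y6, a4–y3, a5–y5, a6–y7, a7–y4, a8–y1.
All 8 left vertices are matched, so no larger matching exists.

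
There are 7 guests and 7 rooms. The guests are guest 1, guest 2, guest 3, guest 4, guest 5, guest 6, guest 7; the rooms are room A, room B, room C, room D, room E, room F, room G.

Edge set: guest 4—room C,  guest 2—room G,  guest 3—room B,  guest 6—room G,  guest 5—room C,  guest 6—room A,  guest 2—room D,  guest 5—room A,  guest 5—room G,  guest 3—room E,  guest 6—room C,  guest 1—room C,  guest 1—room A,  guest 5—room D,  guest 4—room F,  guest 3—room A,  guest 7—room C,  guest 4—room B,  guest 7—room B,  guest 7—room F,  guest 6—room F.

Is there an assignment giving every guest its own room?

Yes

For example, pair guest 1–room A, guest 2–room D, guest 3–room E, guest 4–room B, guest 5–room C, guest 6–room G, guest 7–room F.
All 7 guests are covered.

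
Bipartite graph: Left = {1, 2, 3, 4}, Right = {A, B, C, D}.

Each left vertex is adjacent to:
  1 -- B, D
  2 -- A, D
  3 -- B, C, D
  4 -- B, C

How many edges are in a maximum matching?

A valid assignment of size 4: 1→D, 2→A, 3→C, 4→B.
This saturates every left vertex, so 4 is the maximum.

4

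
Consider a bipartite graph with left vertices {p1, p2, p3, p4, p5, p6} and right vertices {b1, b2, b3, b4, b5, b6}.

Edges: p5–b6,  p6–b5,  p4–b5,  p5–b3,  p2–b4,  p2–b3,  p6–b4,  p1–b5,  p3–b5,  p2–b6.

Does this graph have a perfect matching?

No

The set {p1, p3, p4} has only 1 neighbour ({b5}), so by Hall's theorem at most 4 of the 6 left vertices can be matched.
Hence no matching covers every left vertex.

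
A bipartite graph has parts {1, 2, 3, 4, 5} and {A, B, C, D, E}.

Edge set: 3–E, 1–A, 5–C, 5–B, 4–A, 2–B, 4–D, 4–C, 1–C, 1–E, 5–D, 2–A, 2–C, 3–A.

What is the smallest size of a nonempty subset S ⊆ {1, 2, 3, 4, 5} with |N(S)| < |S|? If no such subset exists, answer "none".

A matching saturating every left vertex exists, for instance 1→E, 2→C, 3→A, 4→D, 5→B.
By Hall's marriage theorem, this means |N(S)| ≥ |S| for every subset S, so no violating subset exists.

none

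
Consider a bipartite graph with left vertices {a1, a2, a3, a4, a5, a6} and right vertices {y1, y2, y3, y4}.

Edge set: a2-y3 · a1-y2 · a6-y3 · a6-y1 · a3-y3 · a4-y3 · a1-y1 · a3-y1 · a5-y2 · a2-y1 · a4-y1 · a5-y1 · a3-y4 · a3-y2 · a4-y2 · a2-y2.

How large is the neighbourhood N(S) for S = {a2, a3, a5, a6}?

The union of neighbours of {a2, a3, a5, a6} is {y1, y2, y3, y4}, which has 4 elements.
Since |N(S)| = 4 ≥ |S| = 4, Hall's condition holds for this subset.

4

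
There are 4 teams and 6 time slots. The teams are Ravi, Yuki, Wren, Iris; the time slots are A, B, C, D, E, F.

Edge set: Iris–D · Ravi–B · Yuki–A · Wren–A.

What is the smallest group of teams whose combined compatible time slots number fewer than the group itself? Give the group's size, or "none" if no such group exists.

2

Take S = {Yuki, Wren}. Its neighbourhood is {A}, so |N(S)| = 1 < |S| = 2.
No single vertex violates Hall's condition since each has at least one neighbour, so 2 is the minimum.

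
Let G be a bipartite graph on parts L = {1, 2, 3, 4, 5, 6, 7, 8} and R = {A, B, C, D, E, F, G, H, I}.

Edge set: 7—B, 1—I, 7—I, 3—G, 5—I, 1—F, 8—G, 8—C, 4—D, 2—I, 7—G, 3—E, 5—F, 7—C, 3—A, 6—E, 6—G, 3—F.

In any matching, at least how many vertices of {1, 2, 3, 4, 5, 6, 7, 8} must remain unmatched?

1

One maximum matching: 1-F, 2-I, 3-G, 4-D, 6-E, 7-B, 8-C.
The set {1, 2, 5} has only 2 neighbours ({F, I}), so by Hall's theorem at most 7 of the 8 left vertices can be matched.
That matches 7 of the 8, leaving 1 unmatched; no matching can do better.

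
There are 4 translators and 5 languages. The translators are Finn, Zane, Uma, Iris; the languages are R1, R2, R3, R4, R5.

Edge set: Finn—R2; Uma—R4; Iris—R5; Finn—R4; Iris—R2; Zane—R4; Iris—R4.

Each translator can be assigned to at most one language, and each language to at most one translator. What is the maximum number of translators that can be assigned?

3

One maximum matching: Finn→R2, Zane→R4, Iris→R5.
The set {Zane, Uma} has only 1 neighbour ({R4}), so by Hall's theorem at most 3 of the 4 translators can be matched.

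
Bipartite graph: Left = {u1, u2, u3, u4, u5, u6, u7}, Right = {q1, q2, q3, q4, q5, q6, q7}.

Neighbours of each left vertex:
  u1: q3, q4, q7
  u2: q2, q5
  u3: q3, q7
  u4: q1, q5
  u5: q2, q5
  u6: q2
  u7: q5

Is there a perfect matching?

No

The set {u2, u5, u6, u7} has only 2 neighbours ({q2, q5}), so by Hall's theorem at most 5 of the 7 left vertices can be matched.
Hence no matching covers every left vertex.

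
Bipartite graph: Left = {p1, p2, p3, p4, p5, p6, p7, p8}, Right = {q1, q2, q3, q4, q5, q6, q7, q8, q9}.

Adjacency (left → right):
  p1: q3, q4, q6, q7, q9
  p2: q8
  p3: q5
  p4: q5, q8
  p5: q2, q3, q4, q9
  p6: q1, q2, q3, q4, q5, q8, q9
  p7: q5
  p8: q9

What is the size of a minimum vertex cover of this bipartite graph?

A maximum matching has 6 edges (e.g. p1–q6, p2–q8, p3–q5, p5–q2, p6–q4, p8–q9).
By König's theorem the minimum vertex cover has the same size. One such cover is {p1, p5, p6, p8, q5, q8}.

6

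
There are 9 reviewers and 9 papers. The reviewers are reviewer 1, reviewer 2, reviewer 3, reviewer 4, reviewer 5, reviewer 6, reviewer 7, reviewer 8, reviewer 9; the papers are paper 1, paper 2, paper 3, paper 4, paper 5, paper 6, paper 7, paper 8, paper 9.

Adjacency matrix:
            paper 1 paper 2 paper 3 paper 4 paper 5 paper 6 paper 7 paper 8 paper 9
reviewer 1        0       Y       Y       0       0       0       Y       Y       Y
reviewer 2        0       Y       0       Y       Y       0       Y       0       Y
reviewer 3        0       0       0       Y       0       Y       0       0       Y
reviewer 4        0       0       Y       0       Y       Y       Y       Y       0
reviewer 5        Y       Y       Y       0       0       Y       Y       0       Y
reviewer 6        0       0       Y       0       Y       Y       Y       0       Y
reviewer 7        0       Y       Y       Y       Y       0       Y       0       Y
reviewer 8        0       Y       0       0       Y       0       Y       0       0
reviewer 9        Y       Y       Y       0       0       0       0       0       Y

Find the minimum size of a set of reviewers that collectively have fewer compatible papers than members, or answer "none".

A matching saturating every reviewer exists, for instance reviewer 1→paper 8, reviewer 2→paper 4, reviewer 3→paper 6, reviewer 4→paper 3, reviewer 5→paper 2, reviewer 6→paper 9, reviewer 7→paper 5, reviewer 8→paper 7, reviewer 9→paper 1.
By Hall's marriage theorem, this means |N(S)| ≥ |S| for every subset S, so no violating subset exists.

none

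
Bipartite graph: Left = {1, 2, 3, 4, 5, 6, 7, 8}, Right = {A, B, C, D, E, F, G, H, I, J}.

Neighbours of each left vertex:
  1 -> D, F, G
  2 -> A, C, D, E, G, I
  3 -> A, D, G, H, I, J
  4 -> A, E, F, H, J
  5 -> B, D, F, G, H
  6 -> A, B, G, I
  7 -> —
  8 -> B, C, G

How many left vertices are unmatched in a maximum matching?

1

A valid assignment of size 7: 1-F, 2-E, 3-J, 4-A, 5-G, 6-I, 8-B.
The set {7} has only 0 neighbours (∅), so by Hall's theorem at most 7 of the 8 left vertices can be matched.
That matches 7 of the 8, leaving 1 unmatched; no matching can do better.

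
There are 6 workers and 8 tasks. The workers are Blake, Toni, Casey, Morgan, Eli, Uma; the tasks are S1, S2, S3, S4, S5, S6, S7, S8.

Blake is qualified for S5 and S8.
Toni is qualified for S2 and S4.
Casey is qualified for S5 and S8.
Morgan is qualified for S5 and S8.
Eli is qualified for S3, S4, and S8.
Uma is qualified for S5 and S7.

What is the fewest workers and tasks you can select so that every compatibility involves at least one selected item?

{Toni, Eli, Uma, S5, S8} is a vertex cover of size 5: every edge has an endpoint in this set.
No smaller cover exists because Blake–S5, Toni–S2, Casey–S8, Eli–S4, Uma–S7 is a matching of size 5, and a cover must include an endpoint of each of these disjoint edges (König's theorem).

5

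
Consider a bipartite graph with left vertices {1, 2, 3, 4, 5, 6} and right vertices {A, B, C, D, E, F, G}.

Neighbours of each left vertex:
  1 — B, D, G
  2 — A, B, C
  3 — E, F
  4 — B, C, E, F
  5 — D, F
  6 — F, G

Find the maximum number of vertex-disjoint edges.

One maximum matching: 1→G, 2→C, 3→E, 4→B, 5→D, 6→F.
This saturates every left vertex, so 6 is the maximum.

6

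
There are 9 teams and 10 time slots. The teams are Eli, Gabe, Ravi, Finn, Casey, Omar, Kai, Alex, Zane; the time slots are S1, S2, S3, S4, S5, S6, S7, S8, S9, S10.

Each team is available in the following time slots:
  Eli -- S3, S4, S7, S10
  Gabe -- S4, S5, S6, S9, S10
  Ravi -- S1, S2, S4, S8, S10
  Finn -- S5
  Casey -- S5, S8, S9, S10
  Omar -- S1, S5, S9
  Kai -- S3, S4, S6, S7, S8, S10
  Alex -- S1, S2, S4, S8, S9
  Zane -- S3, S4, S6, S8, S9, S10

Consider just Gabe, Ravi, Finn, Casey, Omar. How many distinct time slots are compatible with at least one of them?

The union of neighbours of {Gabe, Ravi, Finn, Casey, Omar} is {S1, S2, S4, S5, S6, S8, S9, S10}, which has 8 elements.
Since |N(S)| = 8 ≥ |S| = 5, Hall's condition holds for this subset.

8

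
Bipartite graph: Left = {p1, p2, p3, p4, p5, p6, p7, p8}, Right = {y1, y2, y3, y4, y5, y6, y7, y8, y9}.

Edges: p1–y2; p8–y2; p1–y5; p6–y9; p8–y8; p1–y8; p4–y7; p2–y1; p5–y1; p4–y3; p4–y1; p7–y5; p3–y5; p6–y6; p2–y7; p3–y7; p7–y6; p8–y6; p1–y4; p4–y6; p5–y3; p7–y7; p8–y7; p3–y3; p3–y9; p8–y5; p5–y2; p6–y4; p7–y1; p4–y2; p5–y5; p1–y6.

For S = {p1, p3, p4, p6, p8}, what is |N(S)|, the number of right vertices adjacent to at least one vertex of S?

9

The union of neighbours of {p1, p3, p4, p6, p8} is {y1, y2, y3, y4, y5, y6, y7, y8, y9}, which has 9 elements.
Since |N(S)| = 9 ≥ |S| = 5, Hall's condition holds for this subset.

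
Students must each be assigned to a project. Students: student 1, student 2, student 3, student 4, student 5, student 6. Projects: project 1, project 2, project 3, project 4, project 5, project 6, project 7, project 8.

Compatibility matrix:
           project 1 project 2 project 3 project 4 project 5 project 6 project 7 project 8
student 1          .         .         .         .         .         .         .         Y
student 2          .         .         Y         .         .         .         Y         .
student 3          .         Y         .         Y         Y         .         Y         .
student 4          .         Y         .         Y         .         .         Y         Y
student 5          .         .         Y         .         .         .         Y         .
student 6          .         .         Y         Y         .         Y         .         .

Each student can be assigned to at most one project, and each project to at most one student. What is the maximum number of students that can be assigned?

One maximum matching: student 1–project 8, student 2–project 7, student 3–project 5, student 4–project 2, student 5–project 3, student 6–project 4.
This saturates every student, so 6 is the maximum.

6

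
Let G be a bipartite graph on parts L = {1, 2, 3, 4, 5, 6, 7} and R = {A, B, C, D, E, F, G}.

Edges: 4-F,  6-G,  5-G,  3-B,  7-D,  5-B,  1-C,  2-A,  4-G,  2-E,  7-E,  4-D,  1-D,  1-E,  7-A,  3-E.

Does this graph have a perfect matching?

One maximum matching: 1-C, 2-A, 3-E, 4-F, 5-B, 6-G, 7-D.
All 7 left vertices are covered.

Yes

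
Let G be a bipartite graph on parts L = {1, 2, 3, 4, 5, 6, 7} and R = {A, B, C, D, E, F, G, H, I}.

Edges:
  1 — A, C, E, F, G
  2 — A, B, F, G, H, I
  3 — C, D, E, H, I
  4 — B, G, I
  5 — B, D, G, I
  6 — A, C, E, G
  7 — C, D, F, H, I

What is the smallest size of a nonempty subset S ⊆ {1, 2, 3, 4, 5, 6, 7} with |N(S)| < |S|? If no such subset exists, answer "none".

none

A matching saturating every left vertex exists, for instance 1→G, 2→A, 3→E, 4→B, 5→D, 6→C, 7→H.
By Hall's marriage theorem, this means |N(S)| ≥ |S| for every subset S, so no violating subset exists.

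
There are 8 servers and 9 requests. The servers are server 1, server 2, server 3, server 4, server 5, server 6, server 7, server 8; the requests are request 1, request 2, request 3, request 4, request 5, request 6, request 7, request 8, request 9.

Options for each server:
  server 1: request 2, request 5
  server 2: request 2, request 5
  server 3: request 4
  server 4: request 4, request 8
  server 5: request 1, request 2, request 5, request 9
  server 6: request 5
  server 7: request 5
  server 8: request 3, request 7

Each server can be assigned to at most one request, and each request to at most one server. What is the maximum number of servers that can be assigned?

For example, pair server 1–request 2, server 2–request 5, server 3–request 4, server 4–request 8, server 5–request 9, server 8–request 7.
The set {server 1, server 2, server 6, server 7} has only 2 neighbours ({request 2, request 5}), so by Hall's theorem at most 6 of the 8 servers can be matched.

6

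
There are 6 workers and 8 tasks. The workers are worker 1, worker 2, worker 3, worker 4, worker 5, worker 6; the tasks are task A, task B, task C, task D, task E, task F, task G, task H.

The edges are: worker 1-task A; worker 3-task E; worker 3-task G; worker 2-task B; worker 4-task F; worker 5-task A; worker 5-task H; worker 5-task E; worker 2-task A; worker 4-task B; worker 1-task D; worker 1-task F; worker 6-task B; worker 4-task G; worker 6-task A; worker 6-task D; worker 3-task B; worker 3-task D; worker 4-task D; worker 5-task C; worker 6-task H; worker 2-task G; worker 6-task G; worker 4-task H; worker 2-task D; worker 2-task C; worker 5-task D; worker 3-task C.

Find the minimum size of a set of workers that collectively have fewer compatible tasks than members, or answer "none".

none

A matching saturating every worker exists, for instance worker 1→task F, worker 2→task C, worker 3→task E, worker 4→task G, worker 5→task D, worker 6→task A.
By Hall's marriage theorem, this means |N(S)| ≥ |S| for every subset S, so no violating subset exists.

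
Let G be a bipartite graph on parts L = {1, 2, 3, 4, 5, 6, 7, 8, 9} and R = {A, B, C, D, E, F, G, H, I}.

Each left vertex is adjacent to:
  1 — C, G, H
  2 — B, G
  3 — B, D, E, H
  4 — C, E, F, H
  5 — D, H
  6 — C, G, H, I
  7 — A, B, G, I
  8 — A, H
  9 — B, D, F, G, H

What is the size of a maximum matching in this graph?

For example, pair 1→C, 2→B, 3→E, 4→F, 5→D, 6→I, 7→A, 8→H, 9→G.
All 9 left vertices are matched, so no larger matching exists.

9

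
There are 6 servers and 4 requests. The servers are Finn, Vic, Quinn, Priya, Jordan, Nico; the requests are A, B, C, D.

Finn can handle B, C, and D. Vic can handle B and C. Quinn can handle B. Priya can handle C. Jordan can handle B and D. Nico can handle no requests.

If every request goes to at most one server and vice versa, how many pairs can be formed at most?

3

A valid assignment of size 3: Finn-D, Vic-C, Quinn-B.
The set {Finn, Vic, Quinn, Priya, Jordan, Nico} has only 3 neighbours ({B, C, D}), so by Hall's theorem at most 3 of the 6 servers can be matched.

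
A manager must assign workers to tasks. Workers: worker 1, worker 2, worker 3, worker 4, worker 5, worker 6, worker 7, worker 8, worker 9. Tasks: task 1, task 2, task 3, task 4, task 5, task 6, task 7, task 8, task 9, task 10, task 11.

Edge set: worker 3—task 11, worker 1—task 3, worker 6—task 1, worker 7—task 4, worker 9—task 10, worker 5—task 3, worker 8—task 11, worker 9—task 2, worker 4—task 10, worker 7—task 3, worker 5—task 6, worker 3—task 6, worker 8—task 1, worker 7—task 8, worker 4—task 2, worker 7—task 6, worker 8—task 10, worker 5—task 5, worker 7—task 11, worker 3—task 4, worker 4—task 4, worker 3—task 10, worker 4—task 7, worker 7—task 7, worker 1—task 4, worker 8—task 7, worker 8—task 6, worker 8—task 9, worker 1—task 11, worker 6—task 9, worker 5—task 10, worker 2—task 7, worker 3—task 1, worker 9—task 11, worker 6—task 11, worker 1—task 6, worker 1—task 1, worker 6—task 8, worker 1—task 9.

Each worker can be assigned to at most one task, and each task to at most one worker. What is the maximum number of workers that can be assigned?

9

One maximum matching: worker 1-task 4, worker 2-task 7, worker 3-task 11, worker 4-task 10, worker 5-task 5, worker 6-task 8, worker 7-task 6, worker 8-task 1, worker 9-task 2.
This saturates every worker, so 9 is the maximum.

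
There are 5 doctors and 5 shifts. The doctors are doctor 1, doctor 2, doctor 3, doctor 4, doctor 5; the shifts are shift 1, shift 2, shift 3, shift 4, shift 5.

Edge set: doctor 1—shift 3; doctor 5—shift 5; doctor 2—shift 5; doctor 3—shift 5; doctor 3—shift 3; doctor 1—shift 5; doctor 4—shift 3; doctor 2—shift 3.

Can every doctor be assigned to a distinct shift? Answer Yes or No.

No

The set {doctor 1, doctor 2, doctor 3, doctor 4, doctor 5} has only 2 neighbours ({shift 3, shift 5}), so by Hall's theorem at most 2 of the 5 doctors can be matched.
Hence no matching covers every doctor.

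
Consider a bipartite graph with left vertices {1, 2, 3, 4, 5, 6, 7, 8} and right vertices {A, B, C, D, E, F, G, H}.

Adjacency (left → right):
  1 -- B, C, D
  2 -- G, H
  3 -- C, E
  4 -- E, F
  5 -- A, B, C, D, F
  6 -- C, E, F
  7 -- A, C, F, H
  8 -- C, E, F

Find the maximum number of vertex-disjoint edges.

7

One maximum matching: 1–B, 2–G, 3–C, 4–F, 5–A, 6–E, 7–H.
The set {3, 4, 6, 8} has only 3 neighbours ({C, E, F}), so by Hall's theorem at most 7 of the 8 left vertices can be matched.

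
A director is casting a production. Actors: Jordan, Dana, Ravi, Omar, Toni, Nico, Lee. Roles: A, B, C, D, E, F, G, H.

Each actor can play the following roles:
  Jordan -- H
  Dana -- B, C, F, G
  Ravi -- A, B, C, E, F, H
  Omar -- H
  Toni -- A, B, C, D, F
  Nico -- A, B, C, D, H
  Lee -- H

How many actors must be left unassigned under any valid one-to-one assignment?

A valid assignment of size 5: Jordan–H, Dana–F, Ravi–E, Toni–B, Nico–A.
The set {Jordan, Omar, Lee} has only 1 neighbour ({H}), so by Hall's theorem at most 5 of the 7 actors can be matched.
That matches 5 of the 7, leaving 2 unmatched; no matching can do better.

2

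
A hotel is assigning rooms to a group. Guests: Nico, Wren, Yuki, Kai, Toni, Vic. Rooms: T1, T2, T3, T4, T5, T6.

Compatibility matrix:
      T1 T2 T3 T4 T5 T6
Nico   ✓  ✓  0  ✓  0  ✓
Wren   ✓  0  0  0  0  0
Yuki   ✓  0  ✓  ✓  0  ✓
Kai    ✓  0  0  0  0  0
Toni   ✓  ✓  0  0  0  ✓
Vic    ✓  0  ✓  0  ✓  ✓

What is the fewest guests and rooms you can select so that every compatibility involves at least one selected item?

A maximum matching has 5 edges (e.g. Nico–T6, Wren–T1, Yuki–T4, Toni–T2, Vic–T5).
By König's theorem the minimum vertex cover has the same size. One such cover is {Nico, Yuki, Toni, Vic, T1}.

5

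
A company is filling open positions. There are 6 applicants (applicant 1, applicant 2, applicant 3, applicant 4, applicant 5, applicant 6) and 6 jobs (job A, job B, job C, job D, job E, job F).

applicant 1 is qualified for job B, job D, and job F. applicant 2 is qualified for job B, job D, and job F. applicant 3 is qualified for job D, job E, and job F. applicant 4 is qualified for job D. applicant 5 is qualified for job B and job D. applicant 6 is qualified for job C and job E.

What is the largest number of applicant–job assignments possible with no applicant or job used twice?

For example, pair applicant 1-job B, applicant 2-job F, applicant 3-job E, applicant 4-job D, applicant 6-job C.
The set {applicant 1, applicant 2, applicant 4, applicant 5} has only 3 neighbours ({job B, job D, job F}), so by Hall's theorem at most 5 of the 6 applicants can be matched.

5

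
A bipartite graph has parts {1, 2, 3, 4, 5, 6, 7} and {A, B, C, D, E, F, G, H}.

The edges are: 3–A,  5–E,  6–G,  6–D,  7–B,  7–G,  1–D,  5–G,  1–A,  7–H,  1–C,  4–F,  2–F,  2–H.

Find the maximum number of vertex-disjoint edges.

One maximum matching: 1–C, 2–H, 3–A, 4–F, 5–E, 6–G, 7–B.
All 7 left vertices are matched, so no larger matching exists.

7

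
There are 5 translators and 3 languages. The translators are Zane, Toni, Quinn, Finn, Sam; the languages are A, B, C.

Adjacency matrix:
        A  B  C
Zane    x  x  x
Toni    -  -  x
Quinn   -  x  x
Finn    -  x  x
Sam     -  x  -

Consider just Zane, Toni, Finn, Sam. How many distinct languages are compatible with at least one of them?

The union of neighbours of {Zane, Toni, Finn, Sam} is {A, B, C}, which has 3 elements.
Since |N(S)| = 3 < |S| = 4, Hall's condition fails for this subset.

3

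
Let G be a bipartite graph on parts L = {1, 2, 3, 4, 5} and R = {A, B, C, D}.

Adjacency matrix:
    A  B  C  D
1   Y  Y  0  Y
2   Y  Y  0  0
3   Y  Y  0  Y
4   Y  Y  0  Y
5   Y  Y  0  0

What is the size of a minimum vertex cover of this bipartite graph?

A maximum matching has 3 edges (e.g. 1–D, 2–A, 3–B).
By König's theorem the minimum vertex cover has the same size. One such cover is {A, B, D}.

3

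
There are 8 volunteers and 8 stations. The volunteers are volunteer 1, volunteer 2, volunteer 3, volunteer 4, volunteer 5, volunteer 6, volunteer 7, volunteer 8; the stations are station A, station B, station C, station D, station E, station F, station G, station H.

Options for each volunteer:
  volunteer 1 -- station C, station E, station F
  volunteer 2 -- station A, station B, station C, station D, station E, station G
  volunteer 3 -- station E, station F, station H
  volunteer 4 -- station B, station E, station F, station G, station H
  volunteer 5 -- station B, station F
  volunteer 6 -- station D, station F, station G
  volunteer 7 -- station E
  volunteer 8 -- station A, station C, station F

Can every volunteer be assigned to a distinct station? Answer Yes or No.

Yes

One maximum matching: volunteer 1→station C, volunteer 2→station G, volunteer 3→station F, volunteer 4→station H, volunteer 5→station B, volunteer 6→station D, volunteer 7→station E, volunteer 8→station A.
Every volunteer is matched, so this is a perfect matching.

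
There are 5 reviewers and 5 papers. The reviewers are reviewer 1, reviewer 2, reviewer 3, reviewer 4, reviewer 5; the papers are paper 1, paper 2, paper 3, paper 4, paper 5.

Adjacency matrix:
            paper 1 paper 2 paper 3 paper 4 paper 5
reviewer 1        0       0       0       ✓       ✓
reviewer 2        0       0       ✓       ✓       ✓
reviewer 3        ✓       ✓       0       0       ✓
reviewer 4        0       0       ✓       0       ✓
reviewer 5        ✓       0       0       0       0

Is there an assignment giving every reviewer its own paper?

A valid assignment of size 5: reviewer 1-paper 5, reviewer 2-paper 4, reviewer 3-paper 2, reviewer 4-paper 3, reviewer 5-paper 1.
Every reviewer is matched, so this is a perfect matching.

Yes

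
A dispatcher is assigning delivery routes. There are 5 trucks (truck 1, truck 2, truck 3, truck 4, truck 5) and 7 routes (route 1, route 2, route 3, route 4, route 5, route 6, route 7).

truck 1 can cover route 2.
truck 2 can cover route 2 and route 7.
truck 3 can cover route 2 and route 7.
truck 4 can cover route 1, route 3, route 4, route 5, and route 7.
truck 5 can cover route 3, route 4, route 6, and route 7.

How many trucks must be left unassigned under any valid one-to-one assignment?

1

A valid assignment of size 4: truck 1→route 2, truck 2→route 7, truck 4→route 4, truck 5→route 6.
The set {truck 1, truck 2, truck 3} has only 2 neighbours ({route 2, route 7}), so by Hall's theorem at most 4 of the 5 trucks can be matched.
That matches 4 of the 5, leaving 1 unmatched; no matching can do better.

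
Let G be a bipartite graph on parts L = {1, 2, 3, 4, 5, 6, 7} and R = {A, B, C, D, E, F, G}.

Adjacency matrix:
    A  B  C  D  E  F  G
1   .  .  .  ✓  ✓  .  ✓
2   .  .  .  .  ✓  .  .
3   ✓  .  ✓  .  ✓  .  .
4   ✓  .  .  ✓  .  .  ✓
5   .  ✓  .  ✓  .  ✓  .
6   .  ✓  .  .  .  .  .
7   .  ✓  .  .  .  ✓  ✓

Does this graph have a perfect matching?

For example, pair 1-G, 2-E, 3-C, 4-A, 5-D, 6-B, 7-F.
Every left vertex is matched, so this is a perfect matching.

Yes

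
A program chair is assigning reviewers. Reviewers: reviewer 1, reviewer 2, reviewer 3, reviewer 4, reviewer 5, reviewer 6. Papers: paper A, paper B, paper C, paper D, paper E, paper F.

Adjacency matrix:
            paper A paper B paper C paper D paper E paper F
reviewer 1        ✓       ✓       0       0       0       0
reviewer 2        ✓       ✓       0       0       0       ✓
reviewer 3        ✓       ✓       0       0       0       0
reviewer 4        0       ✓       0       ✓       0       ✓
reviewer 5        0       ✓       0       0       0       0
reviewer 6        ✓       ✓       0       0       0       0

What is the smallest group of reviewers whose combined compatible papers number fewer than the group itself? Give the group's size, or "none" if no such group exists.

Take S = {reviewer 1, reviewer 3, reviewer 5}. Its neighbourhood is {paper A, paper B}, so |N(S)| = 2 < |S| = 3.
Every subset of size less than 3 has at least as many neighbours as members, so 3 is the minimum.

3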